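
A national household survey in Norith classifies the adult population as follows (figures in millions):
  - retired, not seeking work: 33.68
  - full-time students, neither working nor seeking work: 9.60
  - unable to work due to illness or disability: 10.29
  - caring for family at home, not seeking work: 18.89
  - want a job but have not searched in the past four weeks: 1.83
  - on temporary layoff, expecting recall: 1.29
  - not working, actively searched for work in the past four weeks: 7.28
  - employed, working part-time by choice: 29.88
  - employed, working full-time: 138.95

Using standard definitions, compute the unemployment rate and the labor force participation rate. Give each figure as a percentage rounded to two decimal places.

Employed = 29.88 + 138.95 = 168.83 million.
Unemployed = 1.29 + 7.28 = 8.57 million (jobless and actively searching, or on temporary layoff).
Labor force = 168.83 + 8.57 = 177.40 million.
Not in labor force = 33.68 + 9.60 + 10.29 + 18.89 + 1.83 = 74.29 million (those not working and not actively searching are outside the labor force — including those who want a job but have given up searching).
Civilian working-age population = 177.40 + 74.29 = 251.69 million.
Unemployment rate = 8.57 / 177.40 = 4.83%.
Labor force participation rate = 177.40 / 251.69 = 70.48%.

Unemployment rate ≈ 4.83%; labor force participation rate ≈ 70.48%.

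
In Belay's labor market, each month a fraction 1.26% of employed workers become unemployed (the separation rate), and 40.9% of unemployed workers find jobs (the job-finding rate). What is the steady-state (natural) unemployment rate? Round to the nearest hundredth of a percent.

At steady state the flows balance: s·E = f·U, so U/(E+U) = s/(s+f).
u* = 1.26 / (1.26 + 40.9) = 1.26 / 42.16 = 2.99%.

Steady-state unemployment rate ≈ 2.99%.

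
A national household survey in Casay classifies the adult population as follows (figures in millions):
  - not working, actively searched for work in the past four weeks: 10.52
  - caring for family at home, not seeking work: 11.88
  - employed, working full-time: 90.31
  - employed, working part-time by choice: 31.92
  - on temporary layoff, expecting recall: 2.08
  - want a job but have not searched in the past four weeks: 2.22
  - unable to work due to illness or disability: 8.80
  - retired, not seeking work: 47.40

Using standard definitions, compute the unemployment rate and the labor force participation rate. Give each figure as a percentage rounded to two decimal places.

Employed = 90.31 + 31.92 = 122.23 million.
Unemployed = 10.52 + 2.08 = 12.60 million (jobless and actively searching, or on temporary layoff).
Labor force = 122.23 + 12.60 = 134.83 million.
Not in labor force = 11.88 + 2.22 + 8.80 + 47.40 = 70.30 million (those not working and not actively searching are outside the labor force — including those who want a job but have given up searching).
Civilian working-age population = 134.83 + 70.30 = 205.13 million.
Unemployment rate = 12.60 / 134.83 = 9.35%.
Labor force participation rate = 134.83 / 205.13 = 65.73%.

Unemployment rate ≈ 9.35%; labor force participation rate ≈ 65.73%.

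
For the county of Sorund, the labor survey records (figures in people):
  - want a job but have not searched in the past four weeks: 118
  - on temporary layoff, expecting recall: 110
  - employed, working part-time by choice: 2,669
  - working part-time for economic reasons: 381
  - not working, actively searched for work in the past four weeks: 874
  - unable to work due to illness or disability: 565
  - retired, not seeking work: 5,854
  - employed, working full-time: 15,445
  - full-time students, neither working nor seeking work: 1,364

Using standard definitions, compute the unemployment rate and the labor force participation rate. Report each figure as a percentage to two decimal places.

Employed = 2,669 + 381 + 15,445 = 18,495 (anyone who worked, including part-time for economic reasons, counts as employed).
Unemployed = 110 + 874 = 984 (jobless and actively searching, or on temporary layoff).
Labor force = 18,495 + 984 = 19,479.
Not in labor force = 118 + 565 + 5,854 + 1,364 = 7,901 (those not working and not actively searching are outside the labor force — including those who want a job but have given up searching).
Civilian working-age population = 19,479 + 7,901 = 27,380.
Unemployment rate = 984 / 19,479 = 5.05%.
Labor force participation rate = 19,479 / 27,380 = 71.14%.

Unemployment rate ≈ 5.05%; labor force participation rate ≈ 71.14%.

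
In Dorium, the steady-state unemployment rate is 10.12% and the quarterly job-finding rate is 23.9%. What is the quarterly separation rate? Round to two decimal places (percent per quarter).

Separation rate ≈ 2.69% per quarter.

From u* = s/(s+f): s = u·f/(1−u).
s = 0.1012 × 23.9 / (1 − 0.1012) = 2.4187 / 0.8988 ≈ 2.69% per quarter.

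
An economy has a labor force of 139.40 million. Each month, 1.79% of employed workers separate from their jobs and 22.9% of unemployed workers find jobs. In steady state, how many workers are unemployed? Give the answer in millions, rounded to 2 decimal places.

Steady-state unemployment rate u* = s/(s+f) = 1.79/(1.79+22.9) = 0.072499.
Unemployed = u* × labor force = 0.072499 × 139.40 ≈ 10.11 million.

About 10.11 million are unemployed in steady state.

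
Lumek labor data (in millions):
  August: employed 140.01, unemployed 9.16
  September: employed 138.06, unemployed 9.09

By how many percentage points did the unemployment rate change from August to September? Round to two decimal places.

The unemployment rate changed by +0.04 percentage points.

August: labor force = 140.01 + 9.16 = 149.17; u = 9.16/149.17 = 6.14%.
September: labor force = 138.06 + 9.09 = 147.15; u = 9.09/147.15 = 6.18%.
Change = 6.18% − 6.14% = +0.04 pp.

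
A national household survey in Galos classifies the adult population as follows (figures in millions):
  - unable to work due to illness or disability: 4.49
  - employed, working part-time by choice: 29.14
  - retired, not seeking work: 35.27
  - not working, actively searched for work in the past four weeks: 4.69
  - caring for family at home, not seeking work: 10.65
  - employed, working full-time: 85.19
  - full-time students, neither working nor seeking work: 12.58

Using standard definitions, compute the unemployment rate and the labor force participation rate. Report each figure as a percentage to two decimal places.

Unemployment rate ≈ 3.94%; labor force participation rate ≈ 65.39%.

Employed = 29.14 + 85.19 = 114.33 million.
Unemployed = 4.69 million.
Labor force = 114.33 + 4.69 = 119.02 million.
Not in labor force = 4.49 + 35.27 + 10.65 + 12.58 = 62.99 million (those not working and not actively searching are outside the labor force).
Civilian working-age population = 119.02 + 62.99 = 182.01 million.
Unemployment rate = 4.69 / 119.02 = 3.94%.
Labor force participation rate = 119.02 / 182.01 = 65.39%.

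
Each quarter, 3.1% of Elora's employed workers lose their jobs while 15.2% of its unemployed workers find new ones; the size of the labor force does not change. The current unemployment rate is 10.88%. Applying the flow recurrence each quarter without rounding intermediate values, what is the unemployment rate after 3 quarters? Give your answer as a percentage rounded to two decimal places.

Unemployment rate after three quarters ≈ 13.64%.

With a fixed labor force, u_{t+1} = u_t + s·(1−u_t) − f·u_t = u_t·(1−s−f) + s.
Here 1−s−f = 0.817 and s = 0.031.
u_1 = 0.108800 × 0.817 + 0.031 = 0.119890.
u_2 = 0.119890 × 0.817 + 0.031 = 0.128950.
u_3 = 0.128950 × 0.817 + 0.031 = 0.136352.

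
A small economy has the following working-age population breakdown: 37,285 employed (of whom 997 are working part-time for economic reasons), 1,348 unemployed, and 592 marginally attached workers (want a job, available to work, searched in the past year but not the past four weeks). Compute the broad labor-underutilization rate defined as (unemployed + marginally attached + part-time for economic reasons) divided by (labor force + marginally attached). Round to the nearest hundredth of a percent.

Labor force = 37,285 + 1,348 = 38,633.
Numerator = 1,348 + 592 + 997 = 2,937.
Denominator = 38,633 + 592 = 39,225.
Broad rate = 2,937 / 39,225 = 7.49%.

Broad underutilization rate ≈ 7.49%.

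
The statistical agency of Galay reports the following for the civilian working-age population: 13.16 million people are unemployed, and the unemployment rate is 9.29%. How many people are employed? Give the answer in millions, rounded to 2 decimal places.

Labor force = U / u = 13.16 / 0.0929 ≈ 141.66 million.
Employed = labor force − unemployed = 141.66 − 13.16 = 128.50 million.

About 128.50 million are employed.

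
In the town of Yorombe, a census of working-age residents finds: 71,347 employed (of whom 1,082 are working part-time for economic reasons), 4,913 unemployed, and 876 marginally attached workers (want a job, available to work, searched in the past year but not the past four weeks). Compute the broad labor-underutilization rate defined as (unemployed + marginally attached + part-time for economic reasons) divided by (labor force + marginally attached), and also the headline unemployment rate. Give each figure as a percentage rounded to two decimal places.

Broad underutilization rate ≈ 8.91%; headline unemployment rate ≈ 6.44%.

Labor force = 71,347 + 4,913 = 76,260.
Numerator = 4,913 + 876 + 1,082 = 6,871.
Denominator = 76,260 + 876 = 77,136.
Broad rate = 6,871 / 77,136 = 8.91%.
Headline unemployment rate = 4,913 / 76,260 = 6.44%.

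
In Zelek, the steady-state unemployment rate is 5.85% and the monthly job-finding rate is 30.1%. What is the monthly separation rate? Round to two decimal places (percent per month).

From u* = s/(s+f): s = u·f/(1−u).
s = 0.0585 × 30.1 / (1 − 0.0585) = 1.7609 / 0.9415 ≈ 1.87% per month.

Separation rate ≈ 1.87% per month.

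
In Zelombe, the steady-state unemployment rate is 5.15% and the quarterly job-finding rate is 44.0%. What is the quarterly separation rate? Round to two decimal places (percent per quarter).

From u* = s/(s+f): s = u·f/(1−u).
s = 0.0515 × 44.0 / (1 − 0.0515) = 2.2660 / 0.9485 ≈ 2.39% per quarter.

Separation rate ≈ 2.39% per quarter.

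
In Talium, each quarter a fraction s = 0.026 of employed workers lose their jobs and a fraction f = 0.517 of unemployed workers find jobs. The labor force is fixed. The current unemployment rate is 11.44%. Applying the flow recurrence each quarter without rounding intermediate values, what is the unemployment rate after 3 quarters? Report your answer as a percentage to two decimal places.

With a fixed labor force, u_{t+1} = u_t + s·(1−u_t) − f·u_t = u_t·(1−s−f) + s.
Here 1−s−f = 0.457 and s = 0.026.
u_1 = 0.114400 × 0.457 + 0.026 = 0.078281.
u_2 = 0.078281 × 0.457 + 0.026 = 0.061774.
u_3 = 0.061774 × 0.457 + 0.026 = 0.054231.

Unemployment rate after three quarters ≈ 5.42%.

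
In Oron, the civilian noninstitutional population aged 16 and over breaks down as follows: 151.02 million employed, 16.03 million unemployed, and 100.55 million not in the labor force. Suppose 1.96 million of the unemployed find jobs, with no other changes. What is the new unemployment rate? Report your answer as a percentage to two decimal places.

New unemployment rate ≈ 8.42%.

Initially, labor force = 151.02 + 16.03 = 167.05 million, so u = 16.03/167.05 = 9.60%.
After the change, unemployed falls and employed rises by 1.96; labor force unchanged → E = 152.98, U = 14.07, labor force = 167.05 million.
New unemployment rate = 14.07 / 167.05 = 8.42%.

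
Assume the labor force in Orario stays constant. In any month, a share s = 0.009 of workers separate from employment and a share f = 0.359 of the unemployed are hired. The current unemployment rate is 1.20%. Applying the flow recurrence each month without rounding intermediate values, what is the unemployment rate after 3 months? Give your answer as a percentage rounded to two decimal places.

With a fixed labor force, u_{t+1} = u_t + s·(1−u_t) − f·u_t = u_t·(1−s−f) + s.
Here 1−s−f = 0.632 and s = 0.009.
u_1 = 0.012000 × 0.632 + 0.009 = 0.016584.
u_2 = 0.016584 × 0.632 + 0.009 = 0.019481.
u_3 = 0.019481 × 0.632 + 0.009 = 0.021312.

Unemployment rate after three months ≈ 2.13%.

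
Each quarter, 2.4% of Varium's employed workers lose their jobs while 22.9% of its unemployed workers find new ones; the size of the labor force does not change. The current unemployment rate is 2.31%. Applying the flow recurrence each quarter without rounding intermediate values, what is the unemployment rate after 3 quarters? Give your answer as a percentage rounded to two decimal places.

With a fixed labor force, u_{t+1} = u_t + s·(1−u_t) − f·u_t = u_t·(1−s−f) + s.
Here 1−s−f = 0.747 and s = 0.024.
u_1 = 0.023100 × 0.747 + 0.024 = 0.041256.
u_2 = 0.041256 × 0.747 + 0.024 = 0.054818.
u_3 = 0.054818 × 0.747 + 0.024 = 0.064949.

Unemployment rate after three quarters ≈ 6.49%.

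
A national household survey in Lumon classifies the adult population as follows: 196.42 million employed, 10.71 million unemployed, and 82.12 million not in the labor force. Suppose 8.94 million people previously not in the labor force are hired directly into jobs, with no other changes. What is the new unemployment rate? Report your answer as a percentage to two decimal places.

New unemployment rate ≈ 4.96%.

Initially, labor force = 196.42 + 10.71 = 207.13 million, so u = 10.71/207.13 = 5.17%.
After the change, employed and labor force both rise by 8.94; unemployed unchanged → E = 205.36, U = 10.71, labor force = 216.07 million.
New unemployment rate = 10.71 / 216.07 = 4.96%.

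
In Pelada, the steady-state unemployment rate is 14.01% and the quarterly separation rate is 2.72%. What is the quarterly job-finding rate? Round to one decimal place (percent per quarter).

From u* = s/(s+f): f = s·(1−u)/u.
f = 2.72 × (1 − 0.1401) / 0.1401 = 2.3389 / 0.1401 ≈ 16.7% per quarter.

Job-finding rate ≈ 16.7% per quarter.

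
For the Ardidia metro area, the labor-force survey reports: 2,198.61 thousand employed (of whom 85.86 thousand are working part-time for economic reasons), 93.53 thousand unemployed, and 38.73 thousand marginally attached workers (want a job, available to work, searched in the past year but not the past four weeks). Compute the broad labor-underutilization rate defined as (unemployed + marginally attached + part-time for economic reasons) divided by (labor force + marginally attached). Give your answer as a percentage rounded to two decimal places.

Broad underutilization rate ≈ 9.36%.

Labor force = 2,198.61 + 93.53 = 2,292.14 thousand.
Numerator = 93.53 + 38.73 + 85.86 = 218.12 thousand.
Denominator = 2,292.14 + 38.73 = 2,330.87 thousand.
Broad rate = 218.12 / 2,330.87 = 9.36%.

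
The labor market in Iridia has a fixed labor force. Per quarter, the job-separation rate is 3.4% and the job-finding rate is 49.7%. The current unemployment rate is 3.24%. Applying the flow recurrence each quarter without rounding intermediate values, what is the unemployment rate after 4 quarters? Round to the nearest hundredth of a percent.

With a fixed labor force, u_{t+1} = u_t + s·(1−u_t) − f·u_t = u_t·(1−s−f) + s.
Here 1−s−f = 0.469 and s = 0.034.
u_1 = 0.032400 × 0.469 + 0.034 = 0.049196.
u_2 = 0.049196 × 0.469 + 0.034 = 0.057073.
u_3 = 0.057073 × 0.469 + 0.034 = 0.060767.
u_4 = 0.060767 × 0.469 + 0.034 = 0.062500.

Unemployment rate after four quarters ≈ 6.25%.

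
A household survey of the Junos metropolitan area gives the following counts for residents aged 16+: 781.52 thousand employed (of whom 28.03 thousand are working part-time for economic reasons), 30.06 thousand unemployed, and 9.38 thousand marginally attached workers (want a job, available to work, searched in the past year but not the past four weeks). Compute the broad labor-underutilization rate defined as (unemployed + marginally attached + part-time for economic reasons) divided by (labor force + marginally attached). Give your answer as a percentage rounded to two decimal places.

Broad underutilization rate ≈ 8.22%.

Labor force = 781.52 + 30.06 = 811.58 thousand.
Numerator = 30.06 + 9.38 + 28.03 = 67.47 thousand.
Denominator = 811.58 + 9.38 = 820.96 thousand.
Broad rate = 67.47 / 820.96 = 8.22%.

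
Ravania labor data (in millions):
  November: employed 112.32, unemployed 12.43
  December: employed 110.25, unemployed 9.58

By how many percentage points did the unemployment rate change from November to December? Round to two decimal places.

November: labor force = 112.32 + 12.43 = 124.75; u = 12.43/124.75 = 9.96%.
December: labor force = 110.25 + 9.58 = 119.83; u = 9.58/119.83 = 7.99%.
Change = 7.99% − 9.96% = −1.97 pp.

The unemployment rate changed by −1.97 percentage points.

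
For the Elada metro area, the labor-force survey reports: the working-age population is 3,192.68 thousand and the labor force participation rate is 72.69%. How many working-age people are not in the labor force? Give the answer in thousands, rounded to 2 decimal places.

About 871.92 thousand are not in the labor force.

Share not in the labor force = 1 − 0.7269 = 0.2731.
Not in labor force = 0.2731 × 3,192.68 ≈ 871.92 thousand.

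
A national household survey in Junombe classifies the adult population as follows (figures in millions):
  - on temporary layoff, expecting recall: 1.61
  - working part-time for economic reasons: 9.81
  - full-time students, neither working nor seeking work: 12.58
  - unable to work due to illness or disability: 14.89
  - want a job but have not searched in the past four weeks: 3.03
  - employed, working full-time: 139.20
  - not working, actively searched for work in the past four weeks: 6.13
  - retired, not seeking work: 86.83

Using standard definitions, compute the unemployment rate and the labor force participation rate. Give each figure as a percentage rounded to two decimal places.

Employed = 9.81 + 139.20 = 149.01 million (anyone who worked, including part-time for economic reasons, counts as employed).
Unemployed = 1.61 + 6.13 = 7.74 million (jobless and actively searching, or on temporary layoff).
Labor force = 149.01 + 7.74 = 156.75 million.
Not in labor force = 12.58 + 14.89 + 3.03 + 86.83 = 117.33 million (those not working and not actively searching are outside the labor force — including those who want a job but have given up searching).
Civilian working-age population = 156.75 + 117.33 = 274.08 million.
Unemployment rate = 7.74 / 156.75 = 4.94%.
Labor force participation rate = 156.75 / 274.08 = 57.19%.

Unemployment rate ≈ 4.94%; labor force participation rate ≈ 57.19%.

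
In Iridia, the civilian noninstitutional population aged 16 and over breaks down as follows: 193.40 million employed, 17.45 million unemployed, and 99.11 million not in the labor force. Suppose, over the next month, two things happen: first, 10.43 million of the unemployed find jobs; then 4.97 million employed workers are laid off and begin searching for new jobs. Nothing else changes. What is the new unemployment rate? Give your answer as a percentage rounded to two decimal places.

New unemployment rate ≈ 5.69%.

Initially, labor force = 193.40 + 17.45 = 210.85 million, so u = 17.45/210.85 = 8.28%.
After the first change, unemployed falls and employed rises by 10.43; labor force unchanged → E = 203.83, U = 7.02, labor force = 210.85 million.
After the second change, employed falls and unemployed rises by 4.97; labor force unchanged → E = 198.86, U = 11.99, labor force = 210.85 million.
New unemployment rate = 11.99 / 210.85 = 5.69%.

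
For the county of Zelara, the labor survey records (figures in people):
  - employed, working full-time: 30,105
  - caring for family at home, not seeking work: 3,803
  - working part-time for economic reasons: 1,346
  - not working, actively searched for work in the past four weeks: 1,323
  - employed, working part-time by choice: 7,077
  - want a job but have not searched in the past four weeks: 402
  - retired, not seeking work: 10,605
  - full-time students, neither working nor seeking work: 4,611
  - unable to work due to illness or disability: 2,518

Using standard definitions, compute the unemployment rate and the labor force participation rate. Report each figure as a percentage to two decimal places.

Employed = 30,105 + 1,346 + 7,077 = 38,528 (anyone who worked, including part-time for economic reasons, counts as employed).
Unemployed = 1,323.
Labor force = 38,528 + 1,323 = 39,851.
Not in labor force = 3,803 + 402 + 10,605 + 4,611 + 2,518 = 21,939 (those not working and not actively searching are outside the labor force — including those who want a job but have given up searching).
Civilian working-age population = 39,851 + 21,939 = 61,790.
Unemployment rate = 1,323 / 39,851 = 3.32%.
Labor force participation rate = 39,851 / 61,790 = 64.49%.

Unemployment rate ≈ 3.32%; labor force participation rate ≈ 64.49%.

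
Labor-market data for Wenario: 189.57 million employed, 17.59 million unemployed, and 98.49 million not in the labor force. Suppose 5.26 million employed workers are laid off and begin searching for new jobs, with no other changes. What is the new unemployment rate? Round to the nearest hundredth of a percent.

Initially, labor force = 189.57 + 17.59 = 207.16 million, so u = 17.59/207.16 = 8.49%.
After the change, employed falls and unemployed rises by 5.26; labor force unchanged → E = 184.31, U = 22.85, labor force = 207.16 million.
New unemployment rate = 22.85 / 207.16 = 11.03%.

New unemployment rate ≈ 11.03%.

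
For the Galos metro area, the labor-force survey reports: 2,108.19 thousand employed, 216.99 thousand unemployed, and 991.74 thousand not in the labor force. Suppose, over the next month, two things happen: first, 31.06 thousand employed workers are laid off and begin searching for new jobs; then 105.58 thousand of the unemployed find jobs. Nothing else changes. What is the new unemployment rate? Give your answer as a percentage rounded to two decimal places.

New unemployment rate ≈ 6.13%.

Initially, labor force = 2,108.19 + 216.99 = 2,325.18 thousand, so u = 216.99/2,325.18 = 9.33%.
After the first change, employed falls and unemployed rises by 31.06; labor force unchanged → E = 2,077.13, U = 248.05, labor force = 2,325.18 thousand.
After the second change, unemployed falls and employed rises by 105.58; labor force unchanged → E = 2,182.71, U = 142.47, labor force = 2,325.18 thousand.
New unemployment rate = 142.47 / 2,325.18 = 6.13%.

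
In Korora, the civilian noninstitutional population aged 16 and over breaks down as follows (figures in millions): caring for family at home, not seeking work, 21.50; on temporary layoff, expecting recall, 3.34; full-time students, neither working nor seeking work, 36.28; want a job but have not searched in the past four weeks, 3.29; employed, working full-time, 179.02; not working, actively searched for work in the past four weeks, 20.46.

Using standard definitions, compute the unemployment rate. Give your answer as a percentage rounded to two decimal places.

Employed = 179.02 million.
Unemployed = 3.34 + 20.46 = 23.80 million (jobless and actively searching, or on temporary layoff).
Labor force = 179.02 + 23.80 = 202.82 million.
Unemployment rate = 23.80 / 202.82 = 11.73%.

Unemployment rate ≈ 11.73%.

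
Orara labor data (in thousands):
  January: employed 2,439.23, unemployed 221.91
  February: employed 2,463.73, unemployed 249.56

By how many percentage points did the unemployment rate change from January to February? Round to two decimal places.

January: labor force = 2,439.23 + 221.91 = 2,661.14; u = 221.91/2,661.14 = 8.34%.
February: labor force = 2,463.73 + 249.56 = 2,713.29; u = 249.56/2,713.29 = 9.20%.
Change = 9.20% − 8.34% = +0.86 pp.

The unemployment rate changed by +0.86 percentage points.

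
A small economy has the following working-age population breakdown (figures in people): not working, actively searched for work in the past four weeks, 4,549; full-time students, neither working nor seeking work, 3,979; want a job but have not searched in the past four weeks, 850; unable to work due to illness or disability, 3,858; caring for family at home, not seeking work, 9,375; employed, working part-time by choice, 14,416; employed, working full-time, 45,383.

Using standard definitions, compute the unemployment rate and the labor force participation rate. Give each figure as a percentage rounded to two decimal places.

Employed = 14,416 + 45,383 = 59,799.
Unemployed = 4,549.
Labor force = 59,799 + 4,549 = 64,348.
Not in labor force = 3,979 + 850 + 3,858 + 9,375 = 18,062 (those not working and not actively searching are outside the labor force — including those who want a job but have given up searching).
Civilian working-age population = 64,348 + 18,062 = 82,410.
Unemployment rate = 4,549 / 64,348 = 7.07%.
Labor force participation rate = 64,348 / 82,410 = 78.08%.

Unemployment rate ≈ 7.07%; labor force participation rate ≈ 78.08%.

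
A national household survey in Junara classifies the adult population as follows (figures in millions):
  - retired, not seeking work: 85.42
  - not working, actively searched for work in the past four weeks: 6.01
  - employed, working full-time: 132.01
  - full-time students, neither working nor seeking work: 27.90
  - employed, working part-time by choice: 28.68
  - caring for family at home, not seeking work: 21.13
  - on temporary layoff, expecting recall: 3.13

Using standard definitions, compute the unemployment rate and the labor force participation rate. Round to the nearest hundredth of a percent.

Employed = 132.01 + 28.68 = 160.69 million.
Unemployed = 6.01 + 3.13 = 9.14 million (jobless and actively searching, or on temporary layoff).
Labor force = 160.69 + 9.14 = 169.83 million.
Not in labor force = 85.42 + 27.90 + 21.13 = 134.45 million (those not working and not actively searching are outside the labor force).
Civilian working-age population = 169.83 + 134.45 = 304.28 million.
Unemployment rate = 9.14 / 169.83 = 5.38%.
Labor force participation rate = 169.83 / 304.28 = 55.81%.

Unemployment rate ≈ 5.38%; labor force participation rate ≈ 55.81%.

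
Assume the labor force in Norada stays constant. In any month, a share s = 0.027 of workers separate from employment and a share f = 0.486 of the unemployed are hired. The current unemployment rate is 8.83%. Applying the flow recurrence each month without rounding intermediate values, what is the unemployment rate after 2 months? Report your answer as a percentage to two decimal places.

Unemployment rate after two months ≈ 6.11%.

With a fixed labor force, u_{t+1} = u_t + s·(1−u_t) − f·u_t = u_t·(1−s−f) + s.
Here 1−s−f = 0.487 and s = 0.027.
u_1 = 0.088300 × 0.487 + 0.027 = 0.070002.
u_2 = 0.070002 × 0.487 + 0.027 = 0.061091.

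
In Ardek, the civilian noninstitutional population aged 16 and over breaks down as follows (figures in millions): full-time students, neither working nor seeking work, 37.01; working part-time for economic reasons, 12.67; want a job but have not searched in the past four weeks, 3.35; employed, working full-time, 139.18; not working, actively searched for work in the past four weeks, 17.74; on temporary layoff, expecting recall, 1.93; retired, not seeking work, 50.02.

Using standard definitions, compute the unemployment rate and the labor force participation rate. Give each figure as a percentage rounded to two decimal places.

Unemployment rate ≈ 11.47%; labor force participation rate ≈ 65.49%.

Employed = 12.67 + 139.18 = 151.85 million (anyone who worked, including part-time for economic reasons, counts as employed).
Unemployed = 17.74 + 1.93 = 19.67 million (jobless and actively searching, or on temporary layoff).
Labor force = 151.85 + 19.67 = 171.52 million.
Not in labor force = 37.01 + 3.35 + 50.02 = 90.38 million (those not working and not actively searching are outside the labor force — including those who want a job but have given up searching).
Civilian working-age population = 171.52 + 90.38 = 261.90 million.
Unemployment rate = 19.67 / 171.52 = 11.47%.
Labor force participation rate = 171.52 / 261.90 = 65.49%.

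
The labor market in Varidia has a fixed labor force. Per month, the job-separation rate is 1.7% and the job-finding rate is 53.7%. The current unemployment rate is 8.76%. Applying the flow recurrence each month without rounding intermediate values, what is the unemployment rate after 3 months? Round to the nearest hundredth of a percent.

Unemployment rate after three months ≈ 3.57%.

With a fixed labor force, u_{t+1} = u_t + s·(1−u_t) − f·u_t = u_t·(1−s−f) + s.
Here 1−s−f = 0.446 and s = 0.017.
u_1 = 0.087600 × 0.446 + 0.017 = 0.056070.
u_2 = 0.056070 × 0.446 + 0.017 = 0.042007.
u_3 = 0.042007 × 0.446 + 0.017 = 0.035735.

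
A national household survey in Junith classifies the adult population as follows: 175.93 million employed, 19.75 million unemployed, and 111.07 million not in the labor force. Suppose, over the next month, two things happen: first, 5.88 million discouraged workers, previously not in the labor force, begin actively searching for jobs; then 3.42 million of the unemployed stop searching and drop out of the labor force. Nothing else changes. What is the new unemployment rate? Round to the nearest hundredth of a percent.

Initially, labor force = 175.93 + 19.75 = 195.68 million, so u = 19.75/195.68 = 10.09%.
After the first change, unemployed and labor force both rise by 5.88 → E = 175.93, U = 25.63, labor force = 201.56 million.
After the second change, unemployed and labor force both fall by 3.42 → E = 175.93, U = 22.21, labor force = 198.14 million.
New unemployment rate = 22.21 / 198.14 = 11.21%.

New unemployment rate ≈ 11.21%.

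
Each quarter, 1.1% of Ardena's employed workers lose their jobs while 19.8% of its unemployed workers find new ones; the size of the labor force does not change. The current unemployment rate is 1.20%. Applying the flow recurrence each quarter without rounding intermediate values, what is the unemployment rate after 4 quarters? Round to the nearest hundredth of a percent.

With a fixed labor force, u_{t+1} = u_t + s·(1−u_t) − f·u_t = u_t·(1−s−f) + s.
Here 1−s−f = 0.791 and s = 0.011.
u_1 = 0.012000 × 0.791 + 0.011 = 0.020492.
u_2 = 0.020492 × 0.791 + 0.011 = 0.027209.
u_3 = 0.027209 × 0.791 + 0.011 = 0.032522.
u_4 = 0.032522 × 0.791 + 0.011 = 0.036725.

Unemployment rate after four quarters ≈ 3.67%.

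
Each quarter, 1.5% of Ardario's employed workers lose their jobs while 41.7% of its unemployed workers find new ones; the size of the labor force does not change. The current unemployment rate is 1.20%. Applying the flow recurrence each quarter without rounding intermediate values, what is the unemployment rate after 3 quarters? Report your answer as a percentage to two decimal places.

With a fixed labor force, u_{t+1} = u_t + s·(1−u_t) − f·u_t = u_t·(1−s−f) + s.
Here 1−s−f = 0.568 and s = 0.015.
u_1 = 0.012000 × 0.568 + 0.015 = 0.021816.
u_2 = 0.021816 × 0.568 + 0.015 = 0.027391.
u_3 = 0.027391 × 0.568 + 0.015 = 0.030558.

Unemployment rate after three quarters ≈ 3.06%.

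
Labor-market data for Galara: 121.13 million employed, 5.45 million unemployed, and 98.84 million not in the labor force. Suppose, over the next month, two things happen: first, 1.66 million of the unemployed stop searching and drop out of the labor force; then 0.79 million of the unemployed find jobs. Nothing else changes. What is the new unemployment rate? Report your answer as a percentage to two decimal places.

Initially, labor force = 121.13 + 5.45 = 126.58 million, so u = 5.45/126.58 = 4.31%.
After the first change, unemployed and labor force both fall by 1.66 → E = 121.13, U = 3.79, labor force = 124.92 million.
After the second change, unemployed falls and employed rises by 0.79; labor force unchanged → E = 121.92, U = 3.00, labor force = 124.92 million.
New unemployment rate = 3.00 / 124.92 = 2.40%.

New unemployment rate ≈ 2.40%.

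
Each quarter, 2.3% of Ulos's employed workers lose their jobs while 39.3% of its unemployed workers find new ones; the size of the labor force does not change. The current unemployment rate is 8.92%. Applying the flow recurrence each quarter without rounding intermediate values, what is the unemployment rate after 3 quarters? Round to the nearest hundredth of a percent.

With a fixed labor force, u_{t+1} = u_t + s·(1−u_t) − f·u_t = u_t·(1−s−f) + s.
Here 1−s−f = 0.584 and s = 0.023.
u_1 = 0.089200 × 0.584 + 0.023 = 0.075093.
u_2 = 0.075093 × 0.584 + 0.023 = 0.066854.
u_3 = 0.066854 × 0.584 + 0.023 = 0.062043.

Unemployment rate after three quarters ≈ 6.20%.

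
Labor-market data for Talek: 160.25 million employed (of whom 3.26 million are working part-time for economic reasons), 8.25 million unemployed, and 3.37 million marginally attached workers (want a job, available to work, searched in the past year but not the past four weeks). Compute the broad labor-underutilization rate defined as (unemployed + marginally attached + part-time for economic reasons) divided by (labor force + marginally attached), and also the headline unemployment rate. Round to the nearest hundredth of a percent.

Broad underutilization rate ≈ 8.66%; headline unemployment rate ≈ 4.90%.

Labor force = 160.25 + 8.25 = 168.50 million.
Numerator = 8.25 + 3.37 + 3.26 = 14.88 million.
Denominator = 168.50 + 3.37 = 171.87 million.
Broad rate = 14.88 / 171.87 = 8.66%.
Headline unemployment rate = 8.25 / 168.50 = 4.90%.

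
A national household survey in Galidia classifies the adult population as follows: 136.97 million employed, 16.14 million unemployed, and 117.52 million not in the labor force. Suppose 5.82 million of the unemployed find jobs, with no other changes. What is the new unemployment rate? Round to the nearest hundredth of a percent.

New unemployment rate ≈ 6.74%.

Initially, labor force = 136.97 + 16.14 = 153.11 million, so u = 16.14/153.11 = 10.54%.
After the change, unemployed falls and employed rises by 5.82; labor force unchanged → E = 142.79, U = 10.32, labor force = 153.11 million.
New unemployment rate = 10.32 / 153.11 = 6.74%.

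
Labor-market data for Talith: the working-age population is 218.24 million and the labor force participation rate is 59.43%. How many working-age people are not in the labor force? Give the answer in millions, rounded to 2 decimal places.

About 88.54 million are not in the labor force.

Share not in the labor force = 1 − 0.5943 = 0.4057.
Not in labor force = 0.4057 × 218.24 ≈ 88.54 million.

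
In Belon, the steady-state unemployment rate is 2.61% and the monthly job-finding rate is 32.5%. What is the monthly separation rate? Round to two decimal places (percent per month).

Separation rate ≈ 0.87% per month.

From u* = s/(s+f): s = u·f/(1−u).
s = 0.0261 × 32.5 / (1 − 0.0261) = 0.8482 / 0.9739 ≈ 0.87% per month.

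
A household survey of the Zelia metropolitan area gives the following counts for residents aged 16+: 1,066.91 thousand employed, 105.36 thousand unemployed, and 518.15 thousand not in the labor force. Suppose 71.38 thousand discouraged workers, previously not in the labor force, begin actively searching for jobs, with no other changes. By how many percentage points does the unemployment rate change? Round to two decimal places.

The unemployment rate changes by +5.22 percentage points.

Initially, labor force = 1,066.91 + 105.36 = 1,172.27 thousand, so u = 105.36/1,172.27 = 8.99%.
After the change, unemployed and labor force both rise by 71.38 → E = 1,066.91, U = 176.74, labor force = 1,243.65 thousand.
New unemployment rate = 176.74 / 1,243.65 = 14.21%.
Change = 14.21% − 8.99% = +5.22 percentage points.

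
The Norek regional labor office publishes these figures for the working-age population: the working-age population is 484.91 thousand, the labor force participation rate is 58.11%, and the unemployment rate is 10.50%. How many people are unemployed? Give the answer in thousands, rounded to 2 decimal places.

About 29.59 thousand are unemployed.

Labor force = 0.5811 × 484.91 = 281.78 thousand.
Unemployed = 0.1050 × 281.78 ≈ 29.59 thousand.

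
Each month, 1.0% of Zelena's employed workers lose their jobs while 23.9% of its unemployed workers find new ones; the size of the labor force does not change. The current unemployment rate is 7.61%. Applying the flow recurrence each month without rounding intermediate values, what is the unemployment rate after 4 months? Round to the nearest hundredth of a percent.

Unemployment rate after four months ≈ 5.16%.

With a fixed labor force, u_{t+1} = u_t + s·(1−u_t) − f·u_t = u_t·(1−s−f) + s.
Here 1−s−f = 0.751 and s = 0.010.
u_1 = 0.076100 × 0.751 + 0.010 = 0.067151.
u_2 = 0.067151 × 0.751 + 0.010 = 0.060430.
u_3 = 0.060430 × 0.751 + 0.010 = 0.055383.
u_4 = 0.055383 × 0.751 + 0.010 = 0.051593.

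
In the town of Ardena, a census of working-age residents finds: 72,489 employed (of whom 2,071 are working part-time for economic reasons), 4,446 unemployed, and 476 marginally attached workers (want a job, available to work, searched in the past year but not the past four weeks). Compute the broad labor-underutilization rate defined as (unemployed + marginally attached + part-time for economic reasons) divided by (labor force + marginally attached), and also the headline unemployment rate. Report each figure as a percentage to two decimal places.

Labor force = 72,489 + 4,446 = 76,935.
Numerator = 4,446 + 476 + 2,071 = 6,993.
Denominator = 76,935 + 476 = 77,411.
Broad rate = 6,993 / 77,411 = 9.03%.
Headline unemployment rate = 4,446 / 76,935 = 5.78%.

Broad underutilization rate ≈ 9.03%; headline unemployment rate ≈ 5.78%.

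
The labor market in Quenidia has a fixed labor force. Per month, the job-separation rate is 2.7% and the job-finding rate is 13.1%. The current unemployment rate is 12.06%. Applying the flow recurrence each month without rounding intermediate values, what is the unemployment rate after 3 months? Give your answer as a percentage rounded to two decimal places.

With a fixed labor force, u_{t+1} = u_t + s·(1−u_t) − f·u_t = u_t·(1−s−f) + s.
Here 1−s−f = 0.842 and s = 0.027.
u_1 = 0.120600 × 0.842 + 0.027 = 0.128545.
u_2 = 0.128545 × 0.842 + 0.027 = 0.135235.
u_3 = 0.135235 × 0.842 + 0.027 = 0.140868.

Unemployment rate after three months ≈ 14.09%.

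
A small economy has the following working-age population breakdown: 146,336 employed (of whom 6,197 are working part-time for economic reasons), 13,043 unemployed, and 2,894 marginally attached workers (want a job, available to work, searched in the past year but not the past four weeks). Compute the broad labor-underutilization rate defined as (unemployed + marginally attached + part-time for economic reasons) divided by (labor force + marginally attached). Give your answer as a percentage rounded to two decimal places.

Broad underutilization rate ≈ 13.64%.

Labor force = 146,336 + 13,043 = 159,379.
Numerator = 13,043 + 2,894 + 6,197 = 22,134.
Denominator = 159,379 + 2,894 = 162,273.
Broad rate = 22,134 / 162,273 = 13.64%.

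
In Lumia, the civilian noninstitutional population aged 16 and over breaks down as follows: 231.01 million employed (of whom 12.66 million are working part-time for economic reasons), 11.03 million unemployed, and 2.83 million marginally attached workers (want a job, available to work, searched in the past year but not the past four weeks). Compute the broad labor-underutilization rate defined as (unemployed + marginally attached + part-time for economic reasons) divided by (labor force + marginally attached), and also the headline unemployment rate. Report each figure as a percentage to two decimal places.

Labor force = 231.01 + 11.03 = 242.04 million.
Numerator = 11.03 + 2.83 + 12.66 = 26.52 million.
Denominator = 242.04 + 2.83 = 244.87 million.
Broad rate = 26.52 / 244.87 = 10.83%.
Headline unemployment rate = 11.03 / 242.04 = 4.56%.

Broad underutilization rate ≈ 10.83%; headline unemployment rate ≈ 4.56%.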